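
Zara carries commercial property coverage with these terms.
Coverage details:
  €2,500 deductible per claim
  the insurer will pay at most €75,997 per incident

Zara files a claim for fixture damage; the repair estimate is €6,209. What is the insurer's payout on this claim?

Less the €2,500 deductible: €6,209 − €2,500 = €3,709.
€3,709 is within the €75,997 limit, so the insurer pays €3,709.

€3,709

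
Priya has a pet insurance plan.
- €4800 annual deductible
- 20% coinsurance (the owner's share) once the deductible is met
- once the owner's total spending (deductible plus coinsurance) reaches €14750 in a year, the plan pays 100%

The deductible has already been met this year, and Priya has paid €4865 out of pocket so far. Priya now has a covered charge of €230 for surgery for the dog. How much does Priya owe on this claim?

The deductible is already satisfied, so the full bill goes to coinsurance.
20% of €230 = €46 falls to the owner.
Total out-of-pocket so far would be €4865 + €46 = €4911, below the €14750 cap — no reduction.

€46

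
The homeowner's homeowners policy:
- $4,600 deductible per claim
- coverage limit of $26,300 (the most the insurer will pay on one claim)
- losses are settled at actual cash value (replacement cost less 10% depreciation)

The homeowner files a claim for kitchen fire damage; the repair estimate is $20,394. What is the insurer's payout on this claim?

At 10% depreciation, ACV = $20,394 − $2,039.40 = $18,354.60.
After the deductible, $18,354.60 − $4,600 = $13,754.60 remains.
$13,754.60 is within the $26,300 limit, so the insurer pays $13,754.60.

$13,754.60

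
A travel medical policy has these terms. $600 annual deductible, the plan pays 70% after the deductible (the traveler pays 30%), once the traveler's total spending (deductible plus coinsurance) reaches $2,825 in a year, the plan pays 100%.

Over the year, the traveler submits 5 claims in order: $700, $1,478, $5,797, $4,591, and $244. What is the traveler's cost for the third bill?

$1,739.10

Bill 1, $700: $600 finishes the deductible; $100 goes to coinsurance; 30% of $100 = $30. Cost to traveler: $630. OOP to date $630.
Bill 2, $1,478: deductible met; 30% of $1,478 = $443.40. Cost to traveler: $443.40. OOP to date $1,073.40.
Bill 3, $5,797: deductible already satisfied, so traveler's share is 30% × $5,797 = $1,739.10. Traveler pays $1,739.10; OOP now $2,812.50.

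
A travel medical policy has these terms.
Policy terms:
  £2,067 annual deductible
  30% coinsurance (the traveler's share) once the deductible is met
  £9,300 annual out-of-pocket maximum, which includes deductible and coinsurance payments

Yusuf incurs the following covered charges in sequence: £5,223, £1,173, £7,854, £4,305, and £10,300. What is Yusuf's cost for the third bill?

£2,356.20

#1 (£5,223): deductible takes £2,067, £3,156 remains; 30% of £3,156 = £946.80. Traveler pays £3,013.80; OOP now £3,013.80.
#2 (£1,173): deductible met; 30% of £1,173 = £351.90. Traveler pays £351.90; OOP now £3,365.70.
#3 (£7,854): deductible already satisfied, so traveler's share is 30% × £7,854 = £2,356.20. Traveler pays £2,356.20; OOP now £5,721.90.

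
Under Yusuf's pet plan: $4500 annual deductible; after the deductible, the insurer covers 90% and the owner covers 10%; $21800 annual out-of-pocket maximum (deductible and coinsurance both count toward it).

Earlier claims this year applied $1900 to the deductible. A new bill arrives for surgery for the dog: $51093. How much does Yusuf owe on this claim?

$7449.30

$1900 of the $4500 deductible is already met, leaving $2600.
That leaves $51093 − $2600 = $48493 for coinsurance.
Owner's 10% share of $48493 is $4849.30.
That puts the owner's cost at $2600 + $4849.30 = $7449.30 before any cap.
Year-to-date out-of-pocket becomes $1900 + $7449.30 = $9349.30, still under the $21800 maximum, so no cap applies.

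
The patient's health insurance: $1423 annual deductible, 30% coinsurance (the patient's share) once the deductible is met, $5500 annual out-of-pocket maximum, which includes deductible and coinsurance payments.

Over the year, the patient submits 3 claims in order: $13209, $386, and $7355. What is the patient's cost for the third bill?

$425.40

#1 ($13209): $1423 finishes the deductible; $11786 goes to coinsurance; coinsurance $11786 × 30% = $3535.80. Patient owes $4958.80 (running OOP $4958.80).
#2 ($386): 30% coinsurance on $386 = $115.80. Patient owes $115.80 (running OOP $5074.60).
#3 ($7355): deductible already satisfied, so patient's share is 30% × $7355 = $2206.50. OOP would hit $7281.10 > $5500, so the cap limits the patient to $5500 − $5074.60 = $425.40.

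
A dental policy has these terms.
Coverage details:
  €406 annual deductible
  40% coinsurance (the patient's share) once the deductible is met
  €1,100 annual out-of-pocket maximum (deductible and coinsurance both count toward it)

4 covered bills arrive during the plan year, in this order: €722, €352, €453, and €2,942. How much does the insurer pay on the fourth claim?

€2,696.40

Claim 1 — €722: €406 finishes the deductible; €316 goes to coinsurance; 40% of €316 = €126.40. Cost to patient: €532.40. OOP to date €532.40. Insurer: €722 − €532.40 = €189.60.
Claim 2 — €352: 40% coinsurance on €352 = €140.80. Patient pays €140.80; OOP now €673.20. Insurer: €352 − €140.80 = €211.20.
Claim 3 — €453: deductible met; 40% of €453 = €181.20. Patient owes €181.20 (running OOP €854.40). Insurer: €453 − €181.20 = €271.80.
Claim 4 — €2,942: deductible already satisfied, so patient's share is 40% × €2,942 = €1,176.80. That would push OOP to €2,031.20, over the €1,100 cap, so patient pays €1,100 − €854.40 = €245.60. Insurer: €2,942 − €245.60 = €2,696.40.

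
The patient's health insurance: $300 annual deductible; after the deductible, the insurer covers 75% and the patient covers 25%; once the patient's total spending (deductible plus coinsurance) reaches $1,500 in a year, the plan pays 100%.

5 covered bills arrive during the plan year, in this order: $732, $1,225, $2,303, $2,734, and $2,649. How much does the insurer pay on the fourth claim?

Claim 1 ($732): $300 finishes the deductible; $432 goes to coinsurance; coinsurance $432 × 25% = $108. Cost to patient: $408. OOP to date $408. Insurer: $732 − $408 = $324.
Claim 2 ($1,225): deductible already satisfied, so patient's share is 25% × $1,225 = $306.25. Cost to patient: $306.25. OOP to date $714.25. Insurer: $1,225 − $306.25 = $918.75.
Claim 3 ($2,303): 25% coinsurance on $2,303 = $575.75. Cost to patient: $575.75. OOP to date $1,290. Insurer: $2,303 − $575.75 = $1,727.25.
Claim 4 ($2,734): deductible already satisfied, so patient's share is 25% × $2,734 = $683.50. That would push OOP to $1,973.50, over the $1,500 cap, so patient pays $1,500 − $1,290 = $210. Plan pays $2,734 − $210 = $2,524.

$2,524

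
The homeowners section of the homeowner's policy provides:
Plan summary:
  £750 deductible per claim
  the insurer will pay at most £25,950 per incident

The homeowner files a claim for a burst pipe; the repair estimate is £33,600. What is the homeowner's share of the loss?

Subtract the deductible: £33,600 − £750 = £32,850.
Since £32,850 > £25,950, the payout is capped at £25,950.
The homeowner bears the rest of the original loss: £33,600 − £25,950 = £7,650.

£7,650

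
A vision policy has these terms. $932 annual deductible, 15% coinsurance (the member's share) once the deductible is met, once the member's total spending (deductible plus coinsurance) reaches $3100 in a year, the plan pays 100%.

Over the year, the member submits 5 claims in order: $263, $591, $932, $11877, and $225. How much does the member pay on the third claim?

$206.10

Claim 1 — $263: all of it applies to the deductible. Cost to member: $263. OOP to date $263.
Claim 2 — $591: fully absorbed by the deductible. Member pays $591; OOP now $854.
Claim 3 — $932: $78 to deductible, leaving $854; member's 15% is $128.10. Cost to member: $206.10. OOP to date $1060.10.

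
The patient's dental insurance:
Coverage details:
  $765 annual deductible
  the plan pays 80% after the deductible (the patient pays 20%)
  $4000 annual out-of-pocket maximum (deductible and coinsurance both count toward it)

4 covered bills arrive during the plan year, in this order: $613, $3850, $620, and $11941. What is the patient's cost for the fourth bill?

Claim 1 ($613): entire amount goes to the deductible. Patient owes $613 (running OOP $613).
Claim 2 ($3850): deductible takes $152, $3698 remains; patient's 20% is $739.60. Cost to patient: $891.60. OOP to date $1504.60.
Claim 3 ($620): deductible already satisfied, so patient's share is 20% × $620 = $124. Patient pays $124; OOP now $1628.60.
Claim 4 ($11941): deductible met; 20% of $11941 = $2388.20. OOP would hit $4016.80 > $4000, so the cap limits the patient to $4000 − $1628.60 = $2371.40.

$2371.40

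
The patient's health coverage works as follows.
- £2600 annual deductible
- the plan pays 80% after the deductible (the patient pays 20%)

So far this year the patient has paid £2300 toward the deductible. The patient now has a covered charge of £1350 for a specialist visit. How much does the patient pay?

£510

Deductible still to meet: £2600 − £2300 = £300.
That leaves £1350 − £300 = £1050 for coinsurance.
Patient's 20% share of £1050 is £210.
That puts the patient's cost at £300 + £210 = £510.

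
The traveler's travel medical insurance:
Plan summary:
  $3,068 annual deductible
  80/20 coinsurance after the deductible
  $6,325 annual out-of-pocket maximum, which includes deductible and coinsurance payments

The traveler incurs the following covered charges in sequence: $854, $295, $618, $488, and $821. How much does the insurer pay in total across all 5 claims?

#1 ($854): all of it applies to the deductible. Cost to traveler: $854. OOP to date $854. Insurer: $854 − $854 = $0.
#2 ($295): entire amount goes to the deductible. Traveler pays $295; OOP now $1,149. Insurer: $295 − $295 = $0.
#3 ($618): all of it applies to the deductible. Cost to traveler: $618. OOP to date $1,767. Insurer: $618 − $618 = $0.
#4 ($488): entire amount goes to the deductible. Traveler pays $488; OOP now $2,255. Plan pays $488 − $488 = $0.
#5 ($821): deductible takes $813, $8 remains; coinsurance $8 × 20% = $1.60. Traveler pays $814.60; OOP now $3,069.60. Plan pays $821 − $814.60 = $6.40.
Insurer total: $0 + $0 + $0 + $0 + $6.40 = $6.40.

$6.40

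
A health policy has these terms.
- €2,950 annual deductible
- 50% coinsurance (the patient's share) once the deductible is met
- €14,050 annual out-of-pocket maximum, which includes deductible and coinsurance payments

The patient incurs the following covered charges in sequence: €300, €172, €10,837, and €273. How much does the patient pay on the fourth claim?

€136.50

#1 (€300): fully absorbed by the deductible. Patient owes €300 (running OOP €300).
#2 (€172): fully absorbed by the deductible. Patient owes €172 (running OOP €472).
#3 (€10,837): €2,478 to deductible, leaving €8,359; 50% of €8,359 = €4,179.50. Patient pays €6,657.50; OOP now €7,129.50.
#4 (€273): deductible met; 50% of €273 = €136.50. Patient owes €136.50 (running OOP €7,266).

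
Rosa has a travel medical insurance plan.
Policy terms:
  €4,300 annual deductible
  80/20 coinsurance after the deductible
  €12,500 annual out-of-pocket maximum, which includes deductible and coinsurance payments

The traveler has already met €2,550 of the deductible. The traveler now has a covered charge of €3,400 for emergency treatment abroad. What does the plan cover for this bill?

Deductible still to meet: €4,300 − €2,550 = €1,750.
That leaves €3,400 − €1,750 = €1,650 for coinsurance.
Coinsurance: €1,650 × 20% = €330.
That puts the traveler's cost at €1,750 + €330 = €2,080 before any cap.
Year-to-date out-of-pocket becomes €2,550 + €2,080 = €4,630, still under the €12,500 maximum, so no cap applies.
Insurer pays the balance: €3,400 − €2,080 = €1,320.

€1,320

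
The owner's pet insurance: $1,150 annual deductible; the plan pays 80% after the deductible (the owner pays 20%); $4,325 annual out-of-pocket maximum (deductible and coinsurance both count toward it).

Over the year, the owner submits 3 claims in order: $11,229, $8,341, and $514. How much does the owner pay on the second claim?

Claim 1 — $11,229: deductible takes $1,150, $10,079 remains; coinsurance $10,079 × 20% = $2,015.80. Cost to owner: $3,165.80. OOP to date $3,165.80.
Claim 2 — $8,341: deductible met; 20% of $8,341 = $1,668.20. Adding that to $3,165.80 gives $4,834, past the $4,325 cap; owner pays only $4,325 − $3,165.80 = $1,159.20.

$1,159.20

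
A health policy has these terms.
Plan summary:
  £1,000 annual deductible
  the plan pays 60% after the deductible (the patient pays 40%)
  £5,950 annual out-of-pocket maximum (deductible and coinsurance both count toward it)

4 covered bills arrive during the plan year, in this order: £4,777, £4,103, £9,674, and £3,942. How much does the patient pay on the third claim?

£1,798

Claim 1 (£4,777): deductible takes £1,000, £3,777 remains; coinsurance £3,777 × 40% = £1,510.80. Patient pays £2,510.80; OOP now £2,510.80.
Claim 2 (£4,103): deductible already satisfied, so patient's share is 40% × £4,103 = £1,641.20. Cost to patient: £1,641.20. OOP to date £4,152.
Claim 3 (£9,674): deductible already satisfied, so patient's share is 40% × £9,674 = £3,869.60. Adding that to £4,152 gives £8,021.60, past the £5,950 cap; patient pays only £5,950 − £4,152 = £1,798.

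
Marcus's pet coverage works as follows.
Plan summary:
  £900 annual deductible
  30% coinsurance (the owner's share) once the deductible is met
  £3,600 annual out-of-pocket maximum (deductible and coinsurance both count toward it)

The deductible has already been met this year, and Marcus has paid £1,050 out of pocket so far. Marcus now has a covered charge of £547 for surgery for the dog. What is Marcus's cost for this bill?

£164.10

With the deductible met, the entire £547 is subject to coinsurance.
Owner's 30% share of £547 is £164.10.
Year-to-date out-of-pocket becomes £1,050 + £164.10 = £1,214.10, still under the £3,600 maximum, so no cap applies.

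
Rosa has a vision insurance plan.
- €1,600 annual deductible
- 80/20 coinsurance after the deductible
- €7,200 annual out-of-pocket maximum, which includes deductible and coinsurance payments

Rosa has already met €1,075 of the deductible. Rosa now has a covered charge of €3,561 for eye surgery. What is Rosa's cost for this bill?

Remaining deductible: €1,600 − €1,075 = €525.
After the €525 deductible portion, €3,561 − €525 = €3,036 is subject to coinsurance.
Member's 20% share of €3,036 is €607.20.
That puts the member's cost at €525 + €607.20 = €1,132.20 before any cap.
Year-to-date out-of-pocket becomes €1,075 + €1,132.20 = €2,207.20, still under the €7,200 maximum, so no cap applies.

€1,132.20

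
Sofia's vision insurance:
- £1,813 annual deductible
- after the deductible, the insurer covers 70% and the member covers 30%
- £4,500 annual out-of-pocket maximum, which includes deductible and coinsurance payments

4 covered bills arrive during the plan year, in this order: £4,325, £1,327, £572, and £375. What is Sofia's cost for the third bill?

£171.60

Bill 1, £4,325: £1,813 finishes the deductible; £2,512 goes to coinsurance; 30% of £2,512 = £753.60. Member owes £2,566.60 (running OOP £2,566.60).
Bill 2, £1,327: deductible already satisfied, so member's share is 30% × £1,327 = £398.10. Member owes £398.10 (running OOP £2,964.70).
Bill 3, £572: deductible met; 30% of £572 = £171.60. Member pays £171.60; OOP now £3,136.30.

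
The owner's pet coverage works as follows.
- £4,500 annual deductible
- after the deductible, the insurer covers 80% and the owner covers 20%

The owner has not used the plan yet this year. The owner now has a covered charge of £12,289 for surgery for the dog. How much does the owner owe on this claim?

£6,057.80

Deductible not yet touched, so the first £4,500 of the bill goes to the deductible.
That leaves £12,289 − £4,500 = £7,789 for coinsurance.
Owner's 20% share of £7,789 is £1,557.80.
Owner responsibility: £4,500 + £1,557.80 = £6,057.80.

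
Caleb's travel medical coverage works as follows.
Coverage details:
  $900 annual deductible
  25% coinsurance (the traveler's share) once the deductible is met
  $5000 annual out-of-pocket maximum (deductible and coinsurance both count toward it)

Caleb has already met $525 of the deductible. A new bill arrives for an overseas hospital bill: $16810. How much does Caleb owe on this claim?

$4475

Remaining deductible: $900 − $525 = $375.
That leaves $16810 − $375 = $16435 for coinsurance.
Traveler's 25% share of $16435 is $4108.75.
That puts the traveler's cost at $375 + $4108.75 = $4483.75 before any cap.
Adding $4483.75 to the $525 already spent would give $5008.75, which exceeds the $5000 cap; the traveler pays just $5000 − $525 = $4475.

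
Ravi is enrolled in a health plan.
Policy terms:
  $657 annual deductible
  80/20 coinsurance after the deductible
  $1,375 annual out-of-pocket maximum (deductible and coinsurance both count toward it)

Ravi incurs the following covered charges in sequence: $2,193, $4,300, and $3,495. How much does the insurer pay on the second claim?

Claim 1 — $2,193: $657 to deductible, leaving $1,536; patient's 20% is $307.20. Patient pays $964.20; OOP now $964.20. Plan pays $2,193 − $964.20 = $1,228.80.
Claim 2 — $4,300: deductible already satisfied, so patient's share is 20% × $4,300 = $860. That would push OOP to $1,824.20, over the $1,375 cap, so patient pays $1,375 − $964.20 = $410.80. Plan pays $4,300 − $410.80 = $3,889.20.

$3,889.20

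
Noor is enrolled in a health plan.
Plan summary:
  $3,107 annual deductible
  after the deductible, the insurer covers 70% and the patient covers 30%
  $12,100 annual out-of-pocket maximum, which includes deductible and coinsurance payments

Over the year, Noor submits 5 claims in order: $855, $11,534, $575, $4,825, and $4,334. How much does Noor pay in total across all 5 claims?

$8,811.80

Bill 1, $855: fully absorbed by the deductible. Patient owes $855 (running OOP $855).
Bill 2, $11,534: deductible takes $2,252, $9,282 remains; coinsurance $9,282 × 30% = $2,784.60. Patient owes $5,036.60 (running OOP $5,891.60).
Bill 3, $575: 30% coinsurance on $575 = $172.50. Cost to patient: $172.50. OOP to date $6,064.10.
Bill 4, $4,825: deductible met; 30% of $4,825 = $1,447.50. Patient owes $1,447.50 (running OOP $7,511.60).
Bill 5, $4,334: 30% coinsurance on $4,334 = $1,300.20. Cost to patient: $1,300.20. OOP to date $8,811.80.
Total paid by the patient: $855 + $5,036.60 + $172.50 + $1,447.50 + $1,300.20 = $8,811.80.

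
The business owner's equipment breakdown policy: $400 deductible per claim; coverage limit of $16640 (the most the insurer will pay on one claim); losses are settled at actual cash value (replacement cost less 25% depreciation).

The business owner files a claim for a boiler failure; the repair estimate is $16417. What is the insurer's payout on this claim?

$11912.75

At 25% depreciation, ACV = $16417 − $4104.25 = $12312.75.
After the deductible, $12312.75 − $400 = $11912.75 remains.
$11912.75 is within the $16640 limit, so the insurer pays $11912.75.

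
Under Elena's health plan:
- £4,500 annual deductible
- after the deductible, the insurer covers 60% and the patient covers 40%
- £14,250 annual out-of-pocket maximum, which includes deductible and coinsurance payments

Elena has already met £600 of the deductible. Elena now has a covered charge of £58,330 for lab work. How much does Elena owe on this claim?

Remaining deductible: £4,500 − £600 = £3,900.
The remaining £54,430 (= £58,330 − £3,900) moves to coinsurance.
Coinsurance: £54,430 × 40% = £21,772.
That puts the patient's cost at £3,900 + £21,772 = £25,672 before any cap.
That would bring total out-of-pocket to £26,272, past the £14,250 cap. The patient is capped at £14,250 − £600 = £13,650 on this claim.

£13,650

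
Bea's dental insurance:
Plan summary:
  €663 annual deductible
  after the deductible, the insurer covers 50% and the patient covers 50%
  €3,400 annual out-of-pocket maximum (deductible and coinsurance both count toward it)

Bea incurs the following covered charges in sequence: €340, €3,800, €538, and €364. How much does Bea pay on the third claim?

€269

#1 (€340): fully absorbed by the deductible. Patient owes €340 (running OOP €340).
#2 (€3,800): €323 to deductible, leaving €3,477; 50% of €3,477 = €1,738.50. Cost to patient: €2,061.50. OOP to date €2,401.50.
#3 (€538): deductible met; 50% of €538 = €269. Cost to patient: €269. OOP to date €2,670.50.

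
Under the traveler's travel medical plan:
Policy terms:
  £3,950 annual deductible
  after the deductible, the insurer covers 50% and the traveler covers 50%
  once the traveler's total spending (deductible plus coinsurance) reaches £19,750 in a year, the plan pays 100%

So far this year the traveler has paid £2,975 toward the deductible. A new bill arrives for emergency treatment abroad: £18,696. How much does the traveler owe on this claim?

Remaining deductible: £3,950 − £2,975 = £975.
That leaves £18,696 − £975 = £17,721 for coinsurance.
Coinsurance: £17,721 × 50% = £8,860.50.
So the traveler owes £975 + £8,860.50 = £9,835.50 before any cap.
Year-to-date out-of-pocket becomes £2,975 + £9,835.50 = £12,810.50, still under the £19,750 maximum, so no cap applies.

£9,835.50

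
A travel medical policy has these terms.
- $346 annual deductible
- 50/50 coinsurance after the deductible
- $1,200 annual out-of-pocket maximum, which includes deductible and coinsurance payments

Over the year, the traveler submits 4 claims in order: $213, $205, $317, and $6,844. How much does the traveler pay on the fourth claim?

$659.50

Bill 1, $213: entire amount goes to the deductible. Traveler owes $213 (running OOP $213).
Bill 2, $205: $133 to deductible, leaving $72; traveler's 50% is $36. Traveler pays $169; OOP now $382.
Bill 3, $317: deductible met; 50% of $317 = $158.50. Cost to traveler: $158.50. OOP to date $540.50.
Bill 4, $6,844: deductible met; 50% of $6,844 = $3,422. That would push OOP to $3,962.50, over the $1,200 cap, so traveler pays $1,200 − $540.50 = $659.50.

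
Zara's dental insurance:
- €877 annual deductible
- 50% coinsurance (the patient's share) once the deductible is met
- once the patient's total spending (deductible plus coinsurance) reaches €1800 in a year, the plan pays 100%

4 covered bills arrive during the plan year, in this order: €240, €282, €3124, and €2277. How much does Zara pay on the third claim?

Bill 1, €240: entire amount goes to the deductible. Patient pays €240; OOP now €240.
Bill 2, €282: fully absorbed by the deductible. Patient owes €282 (running OOP €522).
Bill 3, €3124: deductible takes €355, €2769 remains; 50% of €2769 = €1384.50. Together that's €355 + €1384.50 = €1739.50. OOP would hit €2261.50 > €1800, so the cap limits the patient to €1800 − €522 = €1278.

€1278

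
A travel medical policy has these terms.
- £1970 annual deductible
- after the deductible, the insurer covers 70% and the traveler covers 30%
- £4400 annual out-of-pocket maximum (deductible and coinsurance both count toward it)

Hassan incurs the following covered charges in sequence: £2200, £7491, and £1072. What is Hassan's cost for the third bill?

£113.70

Claim 1 — £2200: £1970 finishes the deductible; £230 goes to coinsurance; coinsurance £230 × 30% = £69. Traveler pays £2039; OOP now £2039.
Claim 2 — £7491: deductible already satisfied, so traveler's share is 30% × £7491 = £2247.30. Traveler pays £2247.30; OOP now £4286.30.
Claim 3 — £1072: deductible met; 30% of £1072 = £321.60. OOP would hit £4607.90 > £4400, so the cap limits the traveler to £4400 − £4286.30 = £113.70.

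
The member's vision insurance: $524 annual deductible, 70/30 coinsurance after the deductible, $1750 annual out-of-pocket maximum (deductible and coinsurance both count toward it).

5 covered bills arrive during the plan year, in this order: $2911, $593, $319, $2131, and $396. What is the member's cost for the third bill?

$95.70

#1 ($2911): $524 to deductible, leaving $2387; 30% of $2387 = $716.10. Member owes $1240.10 (running OOP $1240.10).
#2 ($593): 30% coinsurance on $593 = $177.90. Member owes $177.90 (running OOP $1418).
#3 ($319): deductible met; 30% of $319 = $95.70. Cost to member: $95.70. OOP to date $1513.70.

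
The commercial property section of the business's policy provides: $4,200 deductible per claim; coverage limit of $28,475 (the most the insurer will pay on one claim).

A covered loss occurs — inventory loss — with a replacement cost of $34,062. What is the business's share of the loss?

Less the $4,200 deductible: $34,062 − $4,200 = $29,862.
The $28,475 per-incident cap binds; insurer pays $28,475.
The business bears the rest of the original loss: $34,062 − $28,475 = $5,587.

$5,587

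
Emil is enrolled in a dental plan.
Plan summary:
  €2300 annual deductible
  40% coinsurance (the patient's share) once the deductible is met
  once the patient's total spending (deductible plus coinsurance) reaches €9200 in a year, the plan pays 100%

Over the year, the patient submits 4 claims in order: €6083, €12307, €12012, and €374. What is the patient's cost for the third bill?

Claim 1 (€6083): €2300 to deductible, leaving €3783; 40% of €3783 = €1513.20. Patient pays €3813.20; OOP now €3813.20.
Claim 2 (€12307): deductible already satisfied, so patient's share is 40% × €12307 = €4922.80. Patient pays €4922.80; OOP now €8736.
Claim 3 (€12012): 40% coinsurance on €12012 = €4804.80. That would push OOP to €13540.80, over the €9200 cap, so patient pays €9200 − €8736 = €464.

€464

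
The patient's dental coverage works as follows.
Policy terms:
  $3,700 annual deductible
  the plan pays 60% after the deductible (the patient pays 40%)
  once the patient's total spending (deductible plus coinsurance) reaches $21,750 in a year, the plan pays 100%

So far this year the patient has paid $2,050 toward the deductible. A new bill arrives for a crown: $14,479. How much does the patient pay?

Remaining deductible: $3,700 − $2,050 = $1,650.
After the $1,650 deductible portion, $14,479 − $1,650 = $12,829 is subject to coinsurance.
Patient's 40% share of $12,829 is $5,131.60.
So the patient owes $1,650 + $5,131.60 = $6,781.60 before any cap.
Total out-of-pocket so far would be $2,050 + $6,781.60 = $8,831.60, below the $21,750 cap — no reduction.

$6,781.60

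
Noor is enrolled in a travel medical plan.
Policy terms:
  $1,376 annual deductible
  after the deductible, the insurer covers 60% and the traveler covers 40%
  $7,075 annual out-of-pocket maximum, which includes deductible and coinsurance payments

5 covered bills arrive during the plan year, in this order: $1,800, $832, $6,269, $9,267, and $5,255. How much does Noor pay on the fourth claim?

Claim 1 — $1,800: deductible takes $1,376, $424 remains; coinsurance $424 × 40% = $169.60. Traveler owes $1,545.60 (running OOP $1,545.60).
Claim 2 — $832: deductible already satisfied, so traveler's share is 40% × $832 = $332.80. Traveler pays $332.80; OOP now $1,878.40.
Claim 3 — $6,269: deductible already satisfied, so traveler's share is 40% × $6,269 = $2,507.60. Traveler pays $2,507.60; OOP now $4,386.
Claim 4 — $9,267: 40% coinsurance on $9,267 = $3,706.80. OOP would hit $8,092.80 > $7,075, so the cap limits the traveler to $7,075 − $4,386 = $2,689.

$2,689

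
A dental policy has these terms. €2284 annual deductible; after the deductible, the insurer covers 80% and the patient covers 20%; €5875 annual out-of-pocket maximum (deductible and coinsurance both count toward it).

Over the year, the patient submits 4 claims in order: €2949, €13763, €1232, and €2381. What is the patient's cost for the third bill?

Claim 1 — €2949: deductible takes €2284, €665 remains; patient's 20% is €133. Cost to patient: €2417. OOP to date €2417.
Claim 2 — €13763: 20% coinsurance on €13763 = €2752.60. Patient pays €2752.60; OOP now €5169.60.
Claim 3 — €1232: deductible already satisfied, so patient's share is 20% × €1232 = €246.40. Patient pays €246.40; OOP now €5416.

€246.40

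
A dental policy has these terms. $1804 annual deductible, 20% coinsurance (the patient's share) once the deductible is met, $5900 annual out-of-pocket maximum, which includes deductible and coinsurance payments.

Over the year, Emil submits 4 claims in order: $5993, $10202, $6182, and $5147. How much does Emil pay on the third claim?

$1217.80

Claim 1 ($5993): $1804 finishes the deductible; $4189 goes to coinsurance; patient's 20% is $837.80. Patient pays $2641.80; OOP now $2641.80.
Claim 2 ($10202): deductible already satisfied, so patient's share is 20% × $10202 = $2040.40. Patient owes $2040.40 (running OOP $4682.20).
Claim 3 ($6182): deductible already satisfied, so patient's share is 20% × $6182 = $1236.40. OOP would hit $5918.60 > $5900, so the cap limits the patient to $5900 − $4682.20 = $1217.80.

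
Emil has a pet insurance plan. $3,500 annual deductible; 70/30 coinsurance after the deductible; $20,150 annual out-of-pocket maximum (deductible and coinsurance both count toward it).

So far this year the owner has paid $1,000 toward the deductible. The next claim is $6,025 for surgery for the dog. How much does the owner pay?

$3,557.50

Deductible still to meet: $3,500 − $1,000 = $2,500.
After the $2,500 deductible portion, $6,025 − $2,500 = $3,525 is subject to coinsurance.
Owner's 30% share of $3,525 is $1,057.50.
So the owner owes $2,500 + $1,057.50 = $3,557.50 before any cap.
Year-to-date out-of-pocket becomes $1,000 + $3,557.50 = $4,557.50, still under the $20,150 maximum, so no cap applies.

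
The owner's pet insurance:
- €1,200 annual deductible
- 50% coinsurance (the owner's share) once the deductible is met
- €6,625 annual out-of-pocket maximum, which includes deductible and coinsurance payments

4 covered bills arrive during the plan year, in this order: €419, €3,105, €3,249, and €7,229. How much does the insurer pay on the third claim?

Claim 1 (€419): all of it applies to the deductible. Owner pays €419; OOP now €419. Plan pays €419 − €419 = €0.
Claim 2 (€3,105): deductible takes €781, €2,324 remains; 50% of €2,324 = €1,162. Owner owes €1,943 (running OOP €2,362). Insurer: €3,105 − €1,943 = €1,162.
Claim 3 (€3,249): deductible already satisfied, so owner's share is 50% × €3,249 = €1,624.50. Cost to owner: €1,624.50. OOP to date €3,986.50. Insurer: €3,249 − €1,624.50 = €1,624.50.

€1,624.50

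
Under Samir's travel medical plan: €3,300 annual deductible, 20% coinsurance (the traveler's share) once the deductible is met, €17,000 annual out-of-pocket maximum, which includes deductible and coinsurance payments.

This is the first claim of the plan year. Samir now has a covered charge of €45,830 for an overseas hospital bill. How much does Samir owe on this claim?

€11,806

Nothing has been paid toward the €3,300 deductible, so the first €3,300 of this charge is applied there.
That leaves €45,830 − €3,300 = €42,530 for coinsurance.
20% of €42,530 = €8,506 falls to the traveler.
Traveler responsibility before any cap: €3,300 + €8,506 = €11,806.
Total out-of-pocket so far would be €0 + €11,806 = €11,806, below the €17,000 cap — no reduction.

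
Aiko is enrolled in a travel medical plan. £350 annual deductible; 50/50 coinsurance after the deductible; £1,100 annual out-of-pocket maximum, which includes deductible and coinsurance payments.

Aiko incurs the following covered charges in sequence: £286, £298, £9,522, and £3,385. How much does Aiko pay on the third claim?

Claim 1 — £286: all of it applies to the deductible. Cost to traveler: £286. OOP to date £286.
Claim 2 — £298: £64 to deductible, leaving £234; 50% of £234 = £117. Cost to traveler: £181. OOP to date £467.
Claim 3 — £9,522: deductible met; 50% of £9,522 = £4,761. That would push OOP to £5,228, over the £1,100 cap, so traveler pays £1,100 − £467 = £633.

£633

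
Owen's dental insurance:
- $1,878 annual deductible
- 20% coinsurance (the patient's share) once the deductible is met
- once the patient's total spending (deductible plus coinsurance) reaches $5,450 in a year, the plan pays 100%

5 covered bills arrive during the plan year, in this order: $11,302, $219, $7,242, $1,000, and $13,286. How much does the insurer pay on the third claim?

Claim 1 — $11,302: deductible takes $1,878, $9,424 remains; 20% of $9,424 = $1,884.80. Patient pays $3,762.80; OOP now $3,762.80. Plan pays $11,302 − $3,762.80 = $7,539.20.
Claim 2 — $219: deductible met; 20% of $219 = $43.80. Patient pays $43.80; OOP now $3,806.60. Plan pays $219 − $43.80 = $175.20.
Claim 3 — $7,242: deductible already satisfied, so patient's share is 20% × $7,242 = $1,448.40. Cost to patient: $1,448.40. OOP to date $5,255. Plan pays $7,242 − $1,448.40 = $5,793.60.

$5,793.60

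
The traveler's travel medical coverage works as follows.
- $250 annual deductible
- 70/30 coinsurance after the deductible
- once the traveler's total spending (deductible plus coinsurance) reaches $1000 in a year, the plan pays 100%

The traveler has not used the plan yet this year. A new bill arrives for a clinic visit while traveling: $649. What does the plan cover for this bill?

$279.30

Nothing has been paid toward the $250 deductible, so the first $250 of this charge is applied there.
The remaining $399 (= $649 − $250) moves to coinsurance.
Traveler's 30% share of $399 is $119.70.
So the traveler owes $250 + $119.70 = $369.70 before any cap.
Cumulative spending $0 + $369.70 = $369.70 stays under the $1000 maximum.
Insurer pays the balance: $649 − $369.70 = $279.30.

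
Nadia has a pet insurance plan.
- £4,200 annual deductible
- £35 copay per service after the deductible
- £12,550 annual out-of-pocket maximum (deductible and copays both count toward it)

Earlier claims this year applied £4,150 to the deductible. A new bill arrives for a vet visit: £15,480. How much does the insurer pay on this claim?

Remaining deductible: £4,200 − £4,150 = £50.
That leaves £15,480 − £50 = £15,430 for the copay.
Copay on this service: £35.
That puts the owner's cost at £50 + £35 = £85 before any cap.
Year-to-date out-of-pocket becomes £4,150 + £85 = £4,235, still under the £12,550 maximum, so no cap applies.
Insurer pays the balance: £15,480 − £85 = £15,395.

£15,395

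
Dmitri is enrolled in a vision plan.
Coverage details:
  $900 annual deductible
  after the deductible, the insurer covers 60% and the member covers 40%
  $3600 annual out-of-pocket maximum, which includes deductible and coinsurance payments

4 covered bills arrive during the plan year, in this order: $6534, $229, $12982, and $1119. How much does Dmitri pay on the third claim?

Bill 1, $6534: deductible takes $900, $5634 remains; coinsurance $5634 × 40% = $2253.60. Cost to member: $3153.60. OOP to date $3153.60.
Bill 2, $229: 40% coinsurance on $229 = $91.60. Cost to member: $91.60. OOP to date $3245.20.
Bill 3, $12982: deductible already satisfied, so member's share is 40% × $12982 = $5192.80. That would push OOP to $8438, over the $3600 cap, so member pays $3600 − $3245.20 = $354.80.

$354.80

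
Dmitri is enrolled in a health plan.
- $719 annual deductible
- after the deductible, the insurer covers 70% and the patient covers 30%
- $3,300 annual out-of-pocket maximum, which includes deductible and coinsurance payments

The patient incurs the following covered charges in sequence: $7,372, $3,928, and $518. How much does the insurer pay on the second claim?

$3,342.90

Claim 1 ($7,372): $719 finishes the deductible; $6,653 goes to coinsurance; patient's 30% is $1,995.90. Patient owes $2,714.90 (running OOP $2,714.90). Plan pays $7,372 − $2,714.90 = $4,657.10.
Claim 2 ($3,928): deductible met; 30% of $3,928 = $1,178.40. OOP would hit $3,893.30 > $3,300, so the cap limits the patient to $3,300 − $2,714.90 = $585.10. Plan pays $3,928 − $585.10 = $3,342.90.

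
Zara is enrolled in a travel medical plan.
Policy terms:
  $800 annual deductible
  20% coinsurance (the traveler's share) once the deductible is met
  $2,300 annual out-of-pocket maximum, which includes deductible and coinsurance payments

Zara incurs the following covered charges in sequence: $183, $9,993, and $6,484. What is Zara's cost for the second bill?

Claim 1 — $183: entire amount goes to the deductible. Traveler pays $183; OOP now $183.
Claim 2 — $9,993: $617 finishes the deductible; $9,376 goes to coinsurance; traveler's 20% is $1,875.20. Deductible plus coinsurance: $617 + $1,875.20 = $2,492.20. OOP would hit $2,675.20 > $2,300, so the cap limits the traveler to $2,300 − $183 = $2,117.

$2,117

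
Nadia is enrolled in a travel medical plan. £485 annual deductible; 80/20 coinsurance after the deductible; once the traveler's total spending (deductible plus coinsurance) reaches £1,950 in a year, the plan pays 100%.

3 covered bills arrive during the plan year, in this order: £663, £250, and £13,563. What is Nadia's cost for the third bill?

Claim 1 (£663): deductible takes £485, £178 remains; traveler's 20% is £35.60. Traveler owes £520.60 (running OOP £520.60).
Claim 2 (£250): 20% coinsurance on £250 = £50. Traveler pays £50; OOP now £570.60.
Claim 3 (£13,563): deductible already satisfied, so traveler's share is 20% × £13,563 = £2,712.60. That would push OOP to £3,283.20, over the £1,950 cap, so traveler pays £1,950 − £570.60 = £1,379.40.

£1,379.40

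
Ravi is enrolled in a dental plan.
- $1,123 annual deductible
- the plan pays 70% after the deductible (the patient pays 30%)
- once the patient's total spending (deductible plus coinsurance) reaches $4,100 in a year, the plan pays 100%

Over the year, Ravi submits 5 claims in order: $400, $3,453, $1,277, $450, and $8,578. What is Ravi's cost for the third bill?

$383.10

Claim 1 ($400): entire amount goes to the deductible. Patient pays $400; OOP now $400.
Claim 2 ($3,453): deductible takes $723, $2,730 remains; coinsurance $2,730 × 30% = $819. Cost to patient: $1,542. OOP to date $1,942.
Claim 3 ($1,277): 30% coinsurance on $1,277 = $383.10. Patient owes $383.10 (running OOP $2,325.10).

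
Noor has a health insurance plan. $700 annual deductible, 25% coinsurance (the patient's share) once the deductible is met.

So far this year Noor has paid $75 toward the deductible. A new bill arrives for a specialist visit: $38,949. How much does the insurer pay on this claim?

$28,743

Deductible still to meet: $700 − $75 = $625.
That leaves $38,949 − $625 = $38,324 for coinsurance.
Coinsurance: $38,324 × 25% = $9,581.
That puts the patient's cost at $625 + $9,581 = $10,206.
Insurer pays the balance: $38,949 − $10,206 = $28,743.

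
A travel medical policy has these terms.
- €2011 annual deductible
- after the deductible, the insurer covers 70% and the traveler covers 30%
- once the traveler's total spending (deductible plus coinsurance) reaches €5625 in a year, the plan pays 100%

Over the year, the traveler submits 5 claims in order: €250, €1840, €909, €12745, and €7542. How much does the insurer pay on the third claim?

Bill 1, €250: all of it applies to the deductible. Cost to traveler: €250. OOP to date €250. Insurer: €250 − €250 = €0.
Bill 2, €1840: €1761 to deductible, leaving €79; coinsurance €79 × 30% = €23.70. Traveler owes €1784.70 (running OOP €2034.70). Insurer: €1840 − €1784.70 = €55.30.
Bill 3, €909: 30% coinsurance on €909 = €272.70. Traveler pays €272.70; OOP now €2307.40. Insurer: €909 − €272.70 = €636.30.

€636.30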